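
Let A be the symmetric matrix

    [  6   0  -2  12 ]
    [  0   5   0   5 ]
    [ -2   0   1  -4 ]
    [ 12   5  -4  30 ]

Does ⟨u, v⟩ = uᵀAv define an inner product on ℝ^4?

Symmetric row and column elimination reduces A to a congruent diagonal form with pivots 6, 5, 1/3, 1.
So there are 4 positive pivots.
Hence Q is positive definite.
⟨·,·⟩ is an inner product exactly when A is positive definite.

yes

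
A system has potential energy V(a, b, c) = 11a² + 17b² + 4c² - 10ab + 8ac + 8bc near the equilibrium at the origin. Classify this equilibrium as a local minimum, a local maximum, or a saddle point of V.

local minimum

The Hessian at the origin is H = [[22, -10, 8], [-10, 34, 8], [8, 8, 8]].
An LDLᵀ factorisation of H has diagonal entries 22, 324/11, 40/81.
So there are 3 positive pivots.
H is positive definite, so the origin is a strict local minimum.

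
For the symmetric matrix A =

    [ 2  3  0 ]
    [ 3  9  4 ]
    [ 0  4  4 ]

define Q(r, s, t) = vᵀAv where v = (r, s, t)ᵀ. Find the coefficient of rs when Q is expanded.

6

The coefficient of rs is A[1,2] + A[2,1] = 2·3 = 6.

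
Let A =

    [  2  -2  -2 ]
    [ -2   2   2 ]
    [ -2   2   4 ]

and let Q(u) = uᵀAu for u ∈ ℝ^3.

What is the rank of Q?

Symmetric row and column elimination reduces A to a congruent diagonal form with pivots 2, 0, 2.
Counting signs: 2 positive, 1 zero.
The rank is the number of nonzero pivots: 2.

2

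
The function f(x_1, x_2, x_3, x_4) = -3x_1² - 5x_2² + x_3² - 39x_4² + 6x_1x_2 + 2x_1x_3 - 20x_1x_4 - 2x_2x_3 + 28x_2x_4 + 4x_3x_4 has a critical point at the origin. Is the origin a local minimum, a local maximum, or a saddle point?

The Hessian at the origin is H = [[-6, 6, 2, -20], [6, -10, -2, 28], [2, -2, 2, 4], [-20, 28, 4, -78]].
Congruent diagonalization of H (simultaneous row and column reduction) yields pivots -6, -4, 8/3, 2.
That gives 2 positive, 2 negative pivots.
H is indefinite, so the origin is a saddle point.

saddle point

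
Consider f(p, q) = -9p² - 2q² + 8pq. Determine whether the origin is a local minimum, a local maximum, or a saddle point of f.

The Hessian at the origin is H = [[-18, 8], [8, -4]].
det H = -18·-4 − (8)² = 8 > 0 and H[1,1] = -18 < 0, so H is negative definite.
Therefore the origin is a local maximum.

local maximum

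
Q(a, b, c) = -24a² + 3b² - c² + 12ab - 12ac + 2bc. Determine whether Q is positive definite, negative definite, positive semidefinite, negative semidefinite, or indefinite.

indefinite

The symmetric matrix is A = [[-24, 6, -6], [6, 3, 1], [-6, 1, -1]].
An LDLᵀ factorisation of A has diagonal entries -24, 9/2, 4/9.
Counting signs: 2 positive, 1 negative.
Hence Q is indefinite.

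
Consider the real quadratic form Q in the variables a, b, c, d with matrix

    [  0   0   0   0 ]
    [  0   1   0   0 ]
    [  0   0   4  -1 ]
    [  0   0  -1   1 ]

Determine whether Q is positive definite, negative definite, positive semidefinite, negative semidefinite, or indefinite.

positive semidefinite

Applying the same elementary operations to the rows and columns of A produces a congruent diagonal matrix with entries 0, 1, 4, 3/4.
That gives 3 positive, 1 zero pivots.
Hence Q is positive semidefinite.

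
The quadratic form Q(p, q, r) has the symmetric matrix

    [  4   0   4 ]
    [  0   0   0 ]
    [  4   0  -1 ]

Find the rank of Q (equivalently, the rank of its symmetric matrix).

Applying the same elementary operations to the rows and columns of A produces a congruent diagonal matrix with entries 4, 0, -5.
That gives 1 positive, 1 negative, 1 zero pivots.
The rank is the number of nonzero pivots: 2.

2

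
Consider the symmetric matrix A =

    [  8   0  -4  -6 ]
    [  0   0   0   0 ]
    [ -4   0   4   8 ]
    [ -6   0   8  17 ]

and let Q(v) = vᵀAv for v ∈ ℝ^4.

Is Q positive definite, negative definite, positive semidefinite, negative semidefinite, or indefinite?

positive semidefinite

Symmetric row and column elimination reduces A to a congruent diagonal form with pivots 8, 0, 2, 0.
So there are 2 positive, 2 zero pivots.
Hence Q is positive semidefinite.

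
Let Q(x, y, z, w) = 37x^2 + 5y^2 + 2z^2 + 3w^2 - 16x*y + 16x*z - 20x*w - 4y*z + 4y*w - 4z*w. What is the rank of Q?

4

The associated matrix is A = [[37, -8, 8, -10], [-8, 5, -2, 2], [8, -2, 2, -2], [-10, 2, -2, 3]].
Applying the same elementary operations to the rows and columns of A produces a congruent diagonal matrix with entries 37, 121/37, 30/121, 1/5.
Counting signs: 4 positive.
The rank is the number of nonzero pivots: 4.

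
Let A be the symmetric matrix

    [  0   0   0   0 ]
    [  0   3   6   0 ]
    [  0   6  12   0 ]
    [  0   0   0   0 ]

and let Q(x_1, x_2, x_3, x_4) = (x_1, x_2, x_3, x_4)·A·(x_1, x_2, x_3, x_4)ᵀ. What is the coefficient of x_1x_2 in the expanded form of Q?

The coefficient of x_1x_2 is A[1,2] + A[2,1] = 2·0 = 0.

0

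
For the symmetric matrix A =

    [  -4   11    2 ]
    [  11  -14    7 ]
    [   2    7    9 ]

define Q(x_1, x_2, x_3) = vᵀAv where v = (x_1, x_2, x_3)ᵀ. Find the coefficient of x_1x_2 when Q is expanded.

The coefficient of x_1x_2 is A[1,2] + A[2,1] = 2·11 = 22.

22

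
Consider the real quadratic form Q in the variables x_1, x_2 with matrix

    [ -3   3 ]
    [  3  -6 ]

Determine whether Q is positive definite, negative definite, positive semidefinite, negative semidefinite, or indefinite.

negative definite

For the 2×2 matrix [[-3, 3], [3, -6]]: det = -3·-6 − (3)² = 9, trace = -9.
det > 0 so both eigenvalues share the sign of the trace; trace = -9 < 0 ⇒ both negative.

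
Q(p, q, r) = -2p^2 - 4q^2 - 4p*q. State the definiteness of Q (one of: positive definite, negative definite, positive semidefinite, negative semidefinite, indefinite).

The symmetric matrix is A = [[-2, -2, 0], [-2, -4, 0], [0, 0, 0]].
Applying the same elementary operations to the rows and columns of A produces a congruent diagonal matrix with entries -2, -2, 0.
Counting signs: 2 negative, 1 zero.
Hence Q is negative semidefinite.

negative semidefinite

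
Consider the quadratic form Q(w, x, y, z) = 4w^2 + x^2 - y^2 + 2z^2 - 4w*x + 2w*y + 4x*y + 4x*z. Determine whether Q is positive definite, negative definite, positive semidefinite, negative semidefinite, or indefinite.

indefinite

The symmetric matrix is A = [[4, -2, 1, 0], [-2, 1, 2, 2], [1, 2, -1, 0], [0, 2, 0, 2]].
A is congruent to a diagonal matrix with 3 positive, 1 negative and 0 zero entries, so Q is indefinite.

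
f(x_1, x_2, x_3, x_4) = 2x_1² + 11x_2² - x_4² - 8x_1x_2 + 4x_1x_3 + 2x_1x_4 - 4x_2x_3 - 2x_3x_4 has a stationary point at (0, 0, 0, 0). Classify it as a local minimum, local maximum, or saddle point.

The Hessian at the origin is H = [[4, -8, 4, 2], [-8, 22, -4, 0], [4, -4, 0, -2], [2, 0, -2, -2]].
Row-reducing H symmetrically gives the diagonal entries 4, 6, -20/3, 1.
Counting signs: 3 positive, 1 negative.
H is indefinite, so the origin is a saddle point.

saddle point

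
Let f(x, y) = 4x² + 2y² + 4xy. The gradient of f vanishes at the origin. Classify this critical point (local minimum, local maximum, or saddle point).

local minimum

The Hessian at the origin is H = [[8, 4], [4, 4]].
det H = 8·4 − (4)² = 16 > 0 and H[1,1] = 8 > 0, so H is positive definite.
Therefore the origin is a local minimum.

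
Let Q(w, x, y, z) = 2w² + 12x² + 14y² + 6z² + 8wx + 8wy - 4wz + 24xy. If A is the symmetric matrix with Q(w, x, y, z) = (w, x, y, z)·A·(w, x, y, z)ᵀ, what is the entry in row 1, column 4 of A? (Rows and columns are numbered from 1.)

-2

The coefficient of w·z in Q is -4. For a symmetric A this equals A[1,4] + A[4,1] = 2·A[1,4].
So A[1,4] = -4/2 = -2.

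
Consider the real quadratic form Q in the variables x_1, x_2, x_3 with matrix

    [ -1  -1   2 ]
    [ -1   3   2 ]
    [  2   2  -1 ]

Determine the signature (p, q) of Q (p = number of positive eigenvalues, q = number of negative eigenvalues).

Symmetric row and column elimination reduces A to a congruent diagonal form with pivots -1, 4, 3.
That gives 2 positive, 1 negative pivots.

(2, 1)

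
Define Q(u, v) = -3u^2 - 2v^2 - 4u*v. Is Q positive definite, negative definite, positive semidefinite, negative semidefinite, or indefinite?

The symmetric matrix of Q is A = [[-3, -2], [-2, -2]].
Leading principal minors: Δ_1 = -3, Δ_2 = 2.
The signs alternate starting with Δ_1 < 0, so by Sylvester's criterion Q is negative definite.

negative definite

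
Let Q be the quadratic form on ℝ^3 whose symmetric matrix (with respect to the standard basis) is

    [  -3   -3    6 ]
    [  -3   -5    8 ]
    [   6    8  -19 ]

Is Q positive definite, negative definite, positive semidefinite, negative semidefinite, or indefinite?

Symmetric row and column elimination reduces A to a congruent diagonal form with pivots -3, -2, -5.
That gives 3 negative pivots.
Hence Q is negative definite.

negative definite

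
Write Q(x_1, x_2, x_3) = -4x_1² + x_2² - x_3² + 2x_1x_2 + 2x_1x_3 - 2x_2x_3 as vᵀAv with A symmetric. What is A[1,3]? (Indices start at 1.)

1

The coefficient of x_1·x_3 in Q is 2. For a symmetric A this equals A[1,3] + A[3,1] = 2·A[1,3].
So A[1,3] = 2/2 = 1.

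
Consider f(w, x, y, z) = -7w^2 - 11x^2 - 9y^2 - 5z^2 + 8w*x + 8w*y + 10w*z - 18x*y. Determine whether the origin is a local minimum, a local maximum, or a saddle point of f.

local maximum

The Hessian at the origin is H = [[-14, 8, 8, 10], [8, -22, -18, 0], [8, -18, -18, 0], [10, 0, 0, -10]].
Applying the same elementary operations to the rows and columns of H produces a congruent diagonal matrix with entries -14, -122/7, -188/61, -20/47.
That gives 4 negative pivots.
H is negative definite, so the origin is a strict local maximum.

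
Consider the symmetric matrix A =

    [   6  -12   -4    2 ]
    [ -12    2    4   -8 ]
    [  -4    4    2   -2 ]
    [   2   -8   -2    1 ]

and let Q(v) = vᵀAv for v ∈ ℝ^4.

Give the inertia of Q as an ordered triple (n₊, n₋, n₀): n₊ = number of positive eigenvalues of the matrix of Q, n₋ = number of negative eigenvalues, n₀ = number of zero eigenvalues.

(3, 1, 0)

An LDLᵀ factorisation of A has diagonal entries 6, -22, 2/33, 1.
That gives 3 positive, 1 negative pivots.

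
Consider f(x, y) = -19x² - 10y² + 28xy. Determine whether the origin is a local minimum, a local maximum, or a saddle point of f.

saddle point

The Hessian at the origin is H = [[-38, 28], [28, -20]].
det H = -38·-20 − (28)² = -24 < 0, so H is indefinite.
Therefore the origin is a saddle point.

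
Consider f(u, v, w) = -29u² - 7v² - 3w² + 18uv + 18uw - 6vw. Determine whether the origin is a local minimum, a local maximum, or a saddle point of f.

local maximum

The Hessian at the origin is H = [[-58, 18, 18], [18, -14, -6], [18, -6, -6]].
Applying the same elementary operations to the rows and columns of H produces a congruent diagonal matrix with entries -58, -244/29, -24/61.
So there are 3 negative pivots.
H is negative definite, so the origin is a strict local maximum.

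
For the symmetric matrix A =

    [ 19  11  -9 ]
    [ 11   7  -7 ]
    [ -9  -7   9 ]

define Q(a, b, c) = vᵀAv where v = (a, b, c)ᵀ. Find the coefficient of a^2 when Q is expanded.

19

The coefficient of a^2 is the diagonal entry A[1,1] = 19.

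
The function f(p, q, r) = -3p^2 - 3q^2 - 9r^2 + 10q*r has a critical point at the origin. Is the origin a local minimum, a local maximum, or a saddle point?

The Hessian at the origin is H = [[-6, 0, 0], [0, -6, 10], [0, 10, -18]].
Symmetric row and column elimination reduces H to a congruent diagonal form with pivots -6, -6, -4/3.
Counting signs: 3 negative.
H is negative definite, so the origin is a strict local maximum.

local maximum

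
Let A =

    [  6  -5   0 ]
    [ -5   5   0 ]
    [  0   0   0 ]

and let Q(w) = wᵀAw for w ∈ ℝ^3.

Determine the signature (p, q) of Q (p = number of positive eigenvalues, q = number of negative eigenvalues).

Congruent diagonalization of A (simultaneous row and column reduction) yields pivots 6, 5/6, 0.
Counting signs: 2 positive, 1 zero.

(2, 0)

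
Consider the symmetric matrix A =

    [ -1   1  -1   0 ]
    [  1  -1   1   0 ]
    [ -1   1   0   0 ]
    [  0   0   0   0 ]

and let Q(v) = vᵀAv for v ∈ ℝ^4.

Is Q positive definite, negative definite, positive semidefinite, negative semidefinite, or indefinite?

indefinite

Row-reducing A symmetrically gives the diagonal entries -1, 0, 1, 0.
That gives 1 positive, 1 negative, 2 zero pivots.
Hence Q is indefinite.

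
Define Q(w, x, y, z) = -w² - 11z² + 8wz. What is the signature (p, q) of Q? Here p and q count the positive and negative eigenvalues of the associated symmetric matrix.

The associated matrix is A = [[-1, 0, 0, 4], [0, 0, 0, 0], [0, 0, 0, 0], [4, 0, 0, -11]].
Congruent diagonalization of A (simultaneous row and column reduction) yields pivots -1, 0, 0, 5.
That gives 1 positive, 1 negative, 2 zero pivots.

(1, 1)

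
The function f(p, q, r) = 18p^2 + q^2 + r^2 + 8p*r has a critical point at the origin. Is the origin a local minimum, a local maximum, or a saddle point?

local minimum

The Hessian at the origin is H = [[36, 0, 8], [0, 2, 0], [8, 0, 2]].
Congruent diagonalization of H (simultaneous row and column reduction) yields pivots 36, 2, 2/9.
Counting signs: 3 positive.
H is positive definite, so the origin is a strict local minimum.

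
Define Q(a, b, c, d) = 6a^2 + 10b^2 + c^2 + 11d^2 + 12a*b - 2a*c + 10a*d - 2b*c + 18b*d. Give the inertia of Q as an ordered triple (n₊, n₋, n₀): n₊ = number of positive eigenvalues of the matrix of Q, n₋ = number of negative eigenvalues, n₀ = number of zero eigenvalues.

(4, 0, 0)

The symmetric matrix is A = [[6, 6, -1, 5], [6, 10, -1, 9], [-1, -1, 1, 0], [5, 9, 0, 11]].
Row-reducing A symmetrically gives the diagonal entries 6, 4, 5/6, 2.
Counting signs: 4 positive.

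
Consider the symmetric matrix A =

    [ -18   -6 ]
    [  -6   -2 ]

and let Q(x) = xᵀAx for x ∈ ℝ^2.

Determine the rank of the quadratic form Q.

Row-reducing A symmetrically gives the diagonal entries -18, 0.
That gives 1 negative, 1 zero pivots.
The rank is the number of nonzero pivots: 1.

1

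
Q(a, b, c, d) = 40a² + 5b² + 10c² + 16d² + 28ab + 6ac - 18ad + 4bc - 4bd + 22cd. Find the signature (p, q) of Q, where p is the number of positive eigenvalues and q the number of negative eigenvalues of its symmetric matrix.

(3, 0)

The associated matrix is A = [[40, 14, 3, -9], [14, 5, 2, -2], [3, 2, 10, 11], [-9, -2, 11, 16]].
Applying the same elementary operations to the rows and columns of A produces a congruent diagonal matrix with entries 40, 1/10, 3/4, 0.
That gives 3 positive, 1 zero pivots.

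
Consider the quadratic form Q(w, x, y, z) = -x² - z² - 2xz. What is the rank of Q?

Write A = [[0, 0, 0, 0], [0, -1, 0, -1], [0, 0, 0, 0], [0, -1, 0, -1]].
Applying the same elementary operations to the rows and columns of A produces a congruent diagonal matrix with entries 0, -1, 0, 0.
That gives 1 negative, 3 zero pivots.
The rank is the number of nonzero pivots: 1.

1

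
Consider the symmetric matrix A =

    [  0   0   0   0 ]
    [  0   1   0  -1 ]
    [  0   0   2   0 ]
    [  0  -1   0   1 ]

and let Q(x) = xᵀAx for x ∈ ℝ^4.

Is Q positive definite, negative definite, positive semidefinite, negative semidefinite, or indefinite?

Row-reducing A symmetrically gives the diagonal entries 0, 1, 2, 0.
So there are 2 positive, 2 zero pivots.
Hence Q is positive semidefinite.

positive semidefinite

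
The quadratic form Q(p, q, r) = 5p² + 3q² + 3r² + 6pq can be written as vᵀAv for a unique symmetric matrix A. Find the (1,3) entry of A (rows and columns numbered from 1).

The coefficient of p·r in Q is 0. For a symmetric A this equals A[1,3] + A[3,1] = 2·A[1,3].
So A[1,3] = 0/2 = 0.

0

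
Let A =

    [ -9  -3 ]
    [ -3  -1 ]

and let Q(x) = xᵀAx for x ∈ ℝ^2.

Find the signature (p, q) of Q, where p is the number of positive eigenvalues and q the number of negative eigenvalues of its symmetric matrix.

(0, 1)

Applying the same elementary operations to the rows and columns of A produces a congruent diagonal matrix with entries -9, 0.
That gives 1 negative, 1 zero pivots.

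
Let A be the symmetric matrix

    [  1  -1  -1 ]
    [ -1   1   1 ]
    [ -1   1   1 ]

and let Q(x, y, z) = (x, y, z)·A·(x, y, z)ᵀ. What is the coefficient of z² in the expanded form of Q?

1

The coefficient of z² is the diagonal entry A[3,3] = 1.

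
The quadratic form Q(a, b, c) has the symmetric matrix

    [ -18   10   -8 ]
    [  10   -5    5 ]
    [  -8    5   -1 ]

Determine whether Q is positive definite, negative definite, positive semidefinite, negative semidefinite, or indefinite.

An LDLᵀ factorisation of A has diagonal entries -18, 5/9, 2.
That gives 2 positive, 1 negative pivots.
Hence Q is indefinite.

indefinite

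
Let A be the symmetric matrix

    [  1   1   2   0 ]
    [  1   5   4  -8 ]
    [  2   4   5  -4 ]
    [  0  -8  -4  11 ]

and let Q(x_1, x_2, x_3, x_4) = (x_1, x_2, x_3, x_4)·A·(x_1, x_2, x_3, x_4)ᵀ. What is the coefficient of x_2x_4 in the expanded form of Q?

The coefficient of x_2x_4 is A[2,4] + A[4,2] = 2·(-8) = -16.

-16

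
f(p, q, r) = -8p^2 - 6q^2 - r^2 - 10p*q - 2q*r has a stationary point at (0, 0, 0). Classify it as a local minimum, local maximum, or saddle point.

local maximum

The Hessian at the origin is H = [[-16, -10, 0], [-10, -12, -2], [0, -2, -2]].
Applying the same elementary operations to the rows and columns of H produces a congruent diagonal matrix with entries -16, -23/4, -30/23.
Counting signs: 3 negative.
H is negative definite, so the origin is a strict local maximum.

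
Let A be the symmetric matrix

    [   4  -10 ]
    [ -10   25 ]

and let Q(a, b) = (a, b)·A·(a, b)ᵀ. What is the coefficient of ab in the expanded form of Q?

The coefficient of ab is A[1,2] + A[2,1] = 2·(-10) = -20.

-20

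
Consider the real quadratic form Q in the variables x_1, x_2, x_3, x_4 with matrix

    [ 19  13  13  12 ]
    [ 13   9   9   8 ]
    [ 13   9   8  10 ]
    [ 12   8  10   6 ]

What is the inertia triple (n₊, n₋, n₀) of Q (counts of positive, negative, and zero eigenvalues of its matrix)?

Symmetric row and column elimination reduces A to a congruent diagonal form with pivots 19, 2/19, -1, 2.
Counting signs: 3 positive, 1 negative.

(3, 1, 0)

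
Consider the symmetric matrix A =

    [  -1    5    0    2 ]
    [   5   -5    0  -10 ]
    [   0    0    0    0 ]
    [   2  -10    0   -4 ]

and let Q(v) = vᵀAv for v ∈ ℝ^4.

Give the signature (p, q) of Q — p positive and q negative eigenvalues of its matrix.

(1, 1)

Row-reducing A symmetrically gives the diagonal entries -1, 20, 0, 0.
That gives 1 positive, 1 negative, 2 zero pivots.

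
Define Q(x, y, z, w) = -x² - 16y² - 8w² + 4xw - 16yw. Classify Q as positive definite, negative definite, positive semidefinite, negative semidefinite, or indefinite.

The associated matrix is A = [[-1, 0, 0, 2], [0, -16, 0, -8], [0, 0, 0, 0], [2, -8, 0, -8]].
Symmetric row and column elimination reduces A to a congruent diagonal form with pivots -1, -16, 0, 0.
That gives 2 negative, 2 zero pivots.
Hence Q is negative semidefinite.

negative semidefinite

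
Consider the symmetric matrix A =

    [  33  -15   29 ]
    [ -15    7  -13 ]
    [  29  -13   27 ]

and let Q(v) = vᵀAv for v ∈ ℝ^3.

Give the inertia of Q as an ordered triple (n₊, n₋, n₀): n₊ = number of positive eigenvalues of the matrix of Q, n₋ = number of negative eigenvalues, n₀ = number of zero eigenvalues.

(3, 0, 0)

An LDLᵀ factorisation of A has diagonal entries 33, 2/11, 4/3.
So there are 3 positive pivots.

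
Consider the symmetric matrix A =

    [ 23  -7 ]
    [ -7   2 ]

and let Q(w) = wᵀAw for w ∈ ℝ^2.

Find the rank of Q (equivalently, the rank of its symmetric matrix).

Applying the same elementary operations to the rows and columns of A produces a congruent diagonal matrix with entries 23, -3/23.
That gives 1 positive, 1 negative pivots.
The rank is the number of nonzero pivots: 2.

2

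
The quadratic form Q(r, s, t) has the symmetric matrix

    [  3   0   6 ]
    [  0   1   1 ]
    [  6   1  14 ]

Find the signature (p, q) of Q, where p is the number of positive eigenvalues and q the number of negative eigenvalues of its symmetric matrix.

(3, 0)

Applying the same elementary operations to the rows and columns of A produces a congruent diagonal matrix with entries 3, 1, 1.
That gives 3 positive pivots.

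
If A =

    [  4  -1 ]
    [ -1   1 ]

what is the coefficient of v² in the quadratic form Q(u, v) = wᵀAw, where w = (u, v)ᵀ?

1

The coefficient of v² is the diagonal entry A[2,2] = 1.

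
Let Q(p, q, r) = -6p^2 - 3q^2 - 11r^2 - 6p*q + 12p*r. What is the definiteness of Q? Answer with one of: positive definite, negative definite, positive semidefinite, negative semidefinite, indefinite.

The associated matrix is A = [[-6, -3, 6], [-3, -3, 0], [6, 0, -11]].
An LDLᵀ factorisation of A has diagonal entries -6, -3/2, 1.
Counting signs: 1 positive, 2 negative.
Hence Q is indefinite.

indefinite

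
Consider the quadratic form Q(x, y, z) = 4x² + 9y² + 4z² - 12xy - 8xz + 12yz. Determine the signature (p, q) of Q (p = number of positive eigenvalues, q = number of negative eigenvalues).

The associated matrix is A = [[4, -6, -4], [-6, 9, 6], [-4, 6, 4]].
Congruent diagonalization of A (simultaneous row and column reduction) yields pivots 4, 0, 0.
Counting signs: 1 positive, 2 zero.

(1, 0)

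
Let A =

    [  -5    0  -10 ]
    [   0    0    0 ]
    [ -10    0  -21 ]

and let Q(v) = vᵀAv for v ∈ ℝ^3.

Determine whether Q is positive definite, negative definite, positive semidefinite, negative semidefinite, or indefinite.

negative semidefinite

Row-reducing A symmetrically gives the diagonal entries -5, 0, -1.
So there are 2 negative, 1 zero pivots.
Hence Q is negative semidefinite.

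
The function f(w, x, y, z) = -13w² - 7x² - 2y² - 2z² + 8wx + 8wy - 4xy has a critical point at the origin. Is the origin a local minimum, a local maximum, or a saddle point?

local maximum

The Hessian at the origin is H = [[-26, 8, 8, 0], [8, -14, -4, 0], [8, -4, -4, 0], [0, 0, 0, -4]].
An LDLᵀ factorisation of H has diagonal entries -26, -150/13, -4/3, -4.
That gives 4 negative pivots.
H is negative definite, so the origin is a strict local maximum.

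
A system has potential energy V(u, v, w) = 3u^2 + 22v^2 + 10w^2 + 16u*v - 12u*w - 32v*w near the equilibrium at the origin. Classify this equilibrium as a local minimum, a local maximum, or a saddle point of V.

The Hessian at the origin is H = [[6, 16, -12], [16, 44, -32], [-12, -32, 20]].
Symmetric row and column elimination reduces H to a congruent diagonal form with pivots 6, 4/3, -4.
That gives 2 positive, 1 negative pivots.
H is indefinite, so the origin is a saddle point.

saddle point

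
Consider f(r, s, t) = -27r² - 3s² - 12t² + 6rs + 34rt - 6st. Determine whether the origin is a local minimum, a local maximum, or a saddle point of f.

The Hessian at the origin is H = [[-54, 6, 34], [6, -6, -6], [34, -6, -24]].
An LDLᵀ factorisation of H has diagonal entries -54, -16/3, -5/3.
So there are 3 negative pivots.
H is negative definite, so the origin is a strict local maximum.

local maximum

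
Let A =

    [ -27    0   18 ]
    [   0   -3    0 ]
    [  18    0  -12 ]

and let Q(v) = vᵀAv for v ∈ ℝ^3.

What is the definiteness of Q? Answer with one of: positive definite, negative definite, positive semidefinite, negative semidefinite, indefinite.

Applying the same elementary operations to the rows and columns of A produces a congruent diagonal matrix with entries -27, -3, 0.
So there are 2 negative, 1 zero pivots.
Hence Q is negative semidefinite.

negative semidefinite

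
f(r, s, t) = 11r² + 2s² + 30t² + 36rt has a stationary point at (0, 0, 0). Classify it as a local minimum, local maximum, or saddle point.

local minimum

The Hessian at the origin is H = [[22, 0, 36], [0, 4, 0], [36, 0, 60]].
Congruent diagonalization of H (simultaneous row and column reduction) yields pivots 22, 4, 12/11.
Counting signs: 3 positive.
H is positive definite, so the origin is a strict local minimum.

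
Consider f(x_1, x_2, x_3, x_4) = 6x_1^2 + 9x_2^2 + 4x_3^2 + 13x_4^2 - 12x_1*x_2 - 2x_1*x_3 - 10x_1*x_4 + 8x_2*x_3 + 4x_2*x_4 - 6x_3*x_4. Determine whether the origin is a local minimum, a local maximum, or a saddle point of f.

local minimum

The Hessian at the origin is H = [[12, -12, -2, -10], [-12, 18, 8, 4], [-2, 8, 8, -6], [-10, 4, -6, 26]].
Congruent diagonalization of H (simultaneous row and column reduction) yields pivots 12, 6, 5/3, 10.
That gives 4 positive pivots.
H is positive definite, so the origin is a strict local minimum.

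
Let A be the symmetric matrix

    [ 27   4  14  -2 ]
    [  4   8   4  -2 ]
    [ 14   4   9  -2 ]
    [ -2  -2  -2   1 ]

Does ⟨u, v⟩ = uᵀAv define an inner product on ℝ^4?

yes

Symmetric row and column elimination reduces A to a congruent diagonal form with pivots 27, 200/27, 31/25, 15/62.
Counting signs: 4 positive.
Hence Q is positive definite.
⟨·,·⟩ is an inner product exactly when A is positive definite.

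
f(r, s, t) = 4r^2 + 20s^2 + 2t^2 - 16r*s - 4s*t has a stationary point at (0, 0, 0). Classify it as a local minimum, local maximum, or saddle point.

local minimum

The Hessian at the origin is H = [[8, -16, 0], [-16, 40, -4], [0, -4, 4]].
Applying the same elementary operations to the rows and columns of H produces a congruent diagonal matrix with entries 8, 8, 2.
So there are 3 positive pivots.
H is positive definite, so the origin is a strict local minimum.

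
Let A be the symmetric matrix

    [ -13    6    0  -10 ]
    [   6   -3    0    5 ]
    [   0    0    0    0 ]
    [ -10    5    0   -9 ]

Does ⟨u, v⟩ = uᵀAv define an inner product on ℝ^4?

Congruent diagonalization of A (simultaneous row and column reduction) yields pivots -13, -3/13, 0, -2/3.
That gives 3 negative, 1 zero pivots.
Hence Q is negative semidefinite.
⟨·,·⟩ is an inner product exactly when A is positive definite.

no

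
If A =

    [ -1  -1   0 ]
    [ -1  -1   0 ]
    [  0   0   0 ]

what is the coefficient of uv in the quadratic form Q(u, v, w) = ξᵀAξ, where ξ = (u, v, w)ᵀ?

-2

The coefficient of uv is A[1,2] + A[2,1] = 2·(-1) = -2.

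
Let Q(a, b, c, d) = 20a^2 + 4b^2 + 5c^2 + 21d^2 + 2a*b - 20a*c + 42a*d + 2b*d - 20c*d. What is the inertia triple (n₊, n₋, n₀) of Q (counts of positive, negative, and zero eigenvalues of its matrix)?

(3, 1, 0)

The associated matrix is A = [[20, 1, -10, 21], [1, 4, 0, 1], [-10, 0, 5, -10], [21, 1, -10, 21]].
Applying the same elementary operations to the rows and columns of A produces a congruent diagonal matrix with entries 20, 79/20, -5/79, 3.
So there are 3 positive, 1 negative pivots.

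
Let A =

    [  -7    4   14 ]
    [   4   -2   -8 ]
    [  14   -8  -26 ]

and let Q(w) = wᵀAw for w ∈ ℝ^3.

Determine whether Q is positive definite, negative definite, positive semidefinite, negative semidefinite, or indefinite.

indefinite

Row-reducing A symmetrically gives the diagonal entries -7, 2/7, 2.
So there are 2 positive, 1 negative pivots.
Hence Q is indefinite.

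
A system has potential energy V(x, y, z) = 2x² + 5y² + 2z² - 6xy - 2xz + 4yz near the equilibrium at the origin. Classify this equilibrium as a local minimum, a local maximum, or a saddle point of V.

local minimum

The Hessian at the origin is H = [[4, -6, -2], [-6, 10, 4], [-2, 4, 4]].
Applying the same elementary operations to the rows and columns of H produces a congruent diagonal matrix with entries 4, 1, 2.
So there are 3 positive pivots.
H is positive definite, so the origin is a strict local minimum.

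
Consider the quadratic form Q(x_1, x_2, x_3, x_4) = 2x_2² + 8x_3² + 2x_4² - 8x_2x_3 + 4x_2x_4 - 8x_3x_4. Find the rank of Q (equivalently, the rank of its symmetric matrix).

1

Write A = [[0, 0, 0, 0], [0, 2, -4, 2], [0, -4, 8, -4], [0, 2, -4, 2]].
Applying the same elementary operations to the rows and columns of A produces a congruent diagonal matrix with entries 0, 2, 0, 0.
That gives 1 positive, 3 zero pivots.
The rank is the number of nonzero pivots: 1.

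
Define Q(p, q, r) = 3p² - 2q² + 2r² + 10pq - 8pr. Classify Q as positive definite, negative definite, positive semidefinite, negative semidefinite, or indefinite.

The associated matrix is A = [[3, 5, -4], [5, -2, 0], [-4, 0, 2]].
Congruent diagonalization of A (simultaneous row and column reduction) yields pivots 3, -31/3, 30/31.
Counting signs: 2 positive, 1 negative.
Hence Q is indefinite.

indefinite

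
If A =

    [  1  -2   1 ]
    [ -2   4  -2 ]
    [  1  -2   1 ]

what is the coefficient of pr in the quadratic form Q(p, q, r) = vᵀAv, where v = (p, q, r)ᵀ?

The coefficient of pr is A[1,3] + A[3,1] = 2·1 = 2.

2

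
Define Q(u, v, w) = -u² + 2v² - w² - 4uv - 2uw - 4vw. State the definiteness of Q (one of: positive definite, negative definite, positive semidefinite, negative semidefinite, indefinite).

indefinite

The symmetric matrix is A = [[-1, -2, -1], [-2, 2, -2], [-1, -2, -1]].
Row-reducing A symmetrically gives the diagonal entries -1, 6, 0.
Counting signs: 1 positive, 1 negative, 1 zero.
Hence Q is indefinite.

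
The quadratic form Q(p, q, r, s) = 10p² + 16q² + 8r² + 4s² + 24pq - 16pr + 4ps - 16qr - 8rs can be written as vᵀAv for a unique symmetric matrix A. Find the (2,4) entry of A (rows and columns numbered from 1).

0

The coefficient of q·s in Q is 0. For a symmetric A this equals A[2,4] + A[4,2] = 2·A[2,4].
So A[2,4] = 0/2 = 0.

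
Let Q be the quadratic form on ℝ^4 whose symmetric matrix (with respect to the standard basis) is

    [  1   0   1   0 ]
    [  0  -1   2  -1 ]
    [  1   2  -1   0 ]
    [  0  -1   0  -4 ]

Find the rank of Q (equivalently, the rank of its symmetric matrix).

Applying the same elementary operations to the rows and columns of A produces a congruent diagonal matrix with entries 1, -1, 2, -5.
That gives 2 positive, 2 negative pivots.
The rank is the number of nonzero pivots: 4.

4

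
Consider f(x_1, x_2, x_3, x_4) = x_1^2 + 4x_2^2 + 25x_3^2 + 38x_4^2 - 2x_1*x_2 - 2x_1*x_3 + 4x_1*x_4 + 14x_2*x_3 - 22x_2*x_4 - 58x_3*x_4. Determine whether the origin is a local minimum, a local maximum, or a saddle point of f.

local minimum

The Hessian at the origin is H = [[2, -2, -2, 4], [-2, 8, 14, -22], [-2, 14, 50, -58], [4, -22, -58, 76]].
Applying the same elementary operations to the rows and columns of H produces a congruent diagonal matrix with entries 2, 6, 24, 1/2.
So there are 4 positive pivots.
H is positive definite, so the origin is a strict local minimum.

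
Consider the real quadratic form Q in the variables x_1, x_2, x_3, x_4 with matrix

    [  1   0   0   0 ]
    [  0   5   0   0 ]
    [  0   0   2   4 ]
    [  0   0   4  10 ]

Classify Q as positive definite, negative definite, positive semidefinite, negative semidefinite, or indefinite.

Leading principal minors: Δ_1 = 1, Δ_2 = 5, Δ_3 = 10, Δ_4 = 20.
All leading principal minors are positive, so by Sylvester's criterion Q is positive definite.

positive definite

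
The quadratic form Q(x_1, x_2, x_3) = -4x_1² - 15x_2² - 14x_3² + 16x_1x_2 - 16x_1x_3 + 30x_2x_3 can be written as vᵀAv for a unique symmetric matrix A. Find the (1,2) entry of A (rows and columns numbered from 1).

The coefficient of x_1·x_2 in Q is 16. For a symmetric A this equals A[1,2] + A[2,1] = 2·A[1,2].
So A[1,2] = 16/2 = 8.

8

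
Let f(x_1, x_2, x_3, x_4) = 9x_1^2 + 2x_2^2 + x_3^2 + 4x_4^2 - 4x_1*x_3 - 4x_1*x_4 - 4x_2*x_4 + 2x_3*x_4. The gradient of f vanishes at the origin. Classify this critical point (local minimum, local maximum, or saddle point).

The Hessian at the origin is H = [[18, 0, -4, -4], [0, 4, 0, -4], [-4, 0, 2, 2], [-4, -4, 2, 8]].
An LDLᵀ factorisation of H has diagonal entries 18, 4, 10/9, 2.
That gives 4 positive pivots.
H is positive definite, so the origin is a strict local minimum.

local minimum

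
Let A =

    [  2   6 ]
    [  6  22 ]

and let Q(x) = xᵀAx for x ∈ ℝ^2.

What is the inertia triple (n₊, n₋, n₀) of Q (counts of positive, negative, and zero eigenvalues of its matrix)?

(2, 0, 0)

Applying the same elementary operations to the rows and columns of A produces a congruent diagonal matrix with entries 2, 4.
So there are 2 positive pivots.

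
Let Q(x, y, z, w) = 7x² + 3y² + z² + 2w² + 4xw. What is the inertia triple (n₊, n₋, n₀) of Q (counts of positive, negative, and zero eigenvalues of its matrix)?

(4, 0, 0)

The associated matrix is A = [[7, 0, 0, 2], [0, 3, 0, 0], [0, 0, 1, 0], [2, 0, 0, 2]].
Congruent diagonalization of A (simultaneous row and column reduction) yields pivots 7, 3, 1, 10/7.
That gives 4 positive pivots.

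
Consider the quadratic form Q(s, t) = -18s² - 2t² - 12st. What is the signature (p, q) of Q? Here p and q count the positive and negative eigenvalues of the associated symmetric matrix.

The associated matrix is A = [[-18, -6], [-6, -2]].
Congruent diagonalization of A (simultaneous row and column reduction) yields pivots -18, 0.
Counting signs: 1 negative, 1 zero.

(0, 1)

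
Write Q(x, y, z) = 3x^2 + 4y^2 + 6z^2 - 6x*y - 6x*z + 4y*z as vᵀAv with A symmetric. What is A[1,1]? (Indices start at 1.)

The coefficient of x^2 in Q is 3, and that is exactly A[1,1].

3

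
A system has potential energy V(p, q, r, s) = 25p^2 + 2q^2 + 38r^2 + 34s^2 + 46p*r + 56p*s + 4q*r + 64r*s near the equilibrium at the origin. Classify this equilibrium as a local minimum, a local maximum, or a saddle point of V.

The Hessian at the origin is H = [[50, 0, 46, 56], [0, 4, 4, 0], [46, 4, 76, 64], [56, 0, 64, 68]].
Row-reducing H symmetrically gives the diagonal entries 50, 4, 742/25, 12/371.
That gives 4 positive pivots.
H is positive definite, so the origin is a strict local minimum.

local minimum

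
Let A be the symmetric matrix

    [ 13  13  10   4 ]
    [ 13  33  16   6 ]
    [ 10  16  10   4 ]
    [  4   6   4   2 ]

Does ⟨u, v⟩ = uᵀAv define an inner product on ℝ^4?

Leading principal minors: Δ_1 = 13, Δ_2 = 260, Δ_3 = 132, Δ_4 = 48.
All leading principal minors are positive, so by Sylvester's criterion Q is positive definite.
⟨·,·⟩ is an inner product exactly when A is positive definite.

yes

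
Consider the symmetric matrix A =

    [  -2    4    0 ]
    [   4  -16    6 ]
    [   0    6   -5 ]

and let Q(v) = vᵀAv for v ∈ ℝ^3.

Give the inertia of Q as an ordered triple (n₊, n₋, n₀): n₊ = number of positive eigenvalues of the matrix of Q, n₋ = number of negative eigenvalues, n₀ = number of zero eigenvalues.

Row-reducing A symmetrically gives the diagonal entries -2, -8, -1/2.
So there are 3 negative pivots.

(0, 3, 0)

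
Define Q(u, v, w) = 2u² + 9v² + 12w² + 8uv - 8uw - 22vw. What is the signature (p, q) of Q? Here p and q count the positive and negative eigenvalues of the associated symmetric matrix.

The symmetric matrix is A = [[2, 4, -4], [4, 9, -11], [-4, -11, 12]].
Congruent diagonalization of A (simultaneous row and column reduction) yields pivots 2, 1, -5.
That gives 2 positive, 1 negative pivots.

(2, 1)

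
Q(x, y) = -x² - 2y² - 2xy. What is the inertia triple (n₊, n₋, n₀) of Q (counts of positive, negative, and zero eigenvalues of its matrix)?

(0, 2, 0)

The symmetric matrix is A = [[-1, -1], [-1, -2]].
Symmetric row and column elimination reduces A to a congruent diagonal form with pivots -1, -1.
Counting signs: 2 negative.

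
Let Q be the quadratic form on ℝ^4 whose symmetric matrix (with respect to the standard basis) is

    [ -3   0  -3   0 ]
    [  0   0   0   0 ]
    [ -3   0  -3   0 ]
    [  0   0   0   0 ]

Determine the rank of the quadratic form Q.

1

Congruent diagonalization of A (simultaneous row and column reduction) yields pivots -3, 0, 0, 0.
So there are 1 negative, 3 zero pivots.
The rank is the number of nonzero pivots: 1.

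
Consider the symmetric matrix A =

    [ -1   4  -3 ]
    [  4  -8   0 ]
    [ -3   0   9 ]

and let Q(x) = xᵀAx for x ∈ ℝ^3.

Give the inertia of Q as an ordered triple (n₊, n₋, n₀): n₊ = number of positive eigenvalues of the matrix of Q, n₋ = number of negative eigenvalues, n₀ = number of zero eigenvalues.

Applying the same elementary operations to the rows and columns of A produces a congruent diagonal matrix with entries -1, 8, 0.
Counting signs: 1 positive, 1 negative, 1 zero.

(1, 1, 1)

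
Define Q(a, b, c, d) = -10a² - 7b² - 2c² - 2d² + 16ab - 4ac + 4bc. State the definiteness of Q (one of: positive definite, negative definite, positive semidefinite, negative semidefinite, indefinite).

The symmetric matrix of Q is A = [[-10, 8, -2, 0], [8, -7, 2, 0], [-2, 2, -2, 0], [0, 0, 0, -2]].
Leading principal minors: Δ_1 = -10, Δ_2 = 6, Δ_3 = -8, Δ_4 = 16.
The signs alternate starting with Δ_1 < 0, so by Sylvester's criterion Q is negative definite.

negative definite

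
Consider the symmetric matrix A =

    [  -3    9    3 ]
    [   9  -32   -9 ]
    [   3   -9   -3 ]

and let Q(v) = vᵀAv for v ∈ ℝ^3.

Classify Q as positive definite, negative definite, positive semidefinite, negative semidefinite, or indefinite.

Applying the same elementary operations to the rows and columns of A produces a congruent diagonal matrix with entries -3, -5, 0.
So there are 2 negative, 1 zero pivots.
Hence Q is negative semidefinite.

negative semidefinite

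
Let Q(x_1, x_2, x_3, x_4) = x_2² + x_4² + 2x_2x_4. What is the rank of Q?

Write A = [[0, 0, 0, 0], [0, 1, 0, 1], [0, 0, 0, 0], [0, 1, 0, 1]].
Congruent diagonalization of A (simultaneous row and column reduction) yields pivots 0, 1, 0, 0.
So there are 1 positive, 3 zero pivots.
The rank is the number of nonzero pivots: 1.

1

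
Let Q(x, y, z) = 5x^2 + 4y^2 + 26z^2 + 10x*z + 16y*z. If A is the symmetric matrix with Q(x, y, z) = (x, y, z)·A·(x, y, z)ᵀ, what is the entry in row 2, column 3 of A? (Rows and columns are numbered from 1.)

The coefficient of y·z in Q is 16. For a symmetric A this equals A[2,3] + A[3,2] = 2·A[2,3].
So A[2,3] = 16/2 = 8.

8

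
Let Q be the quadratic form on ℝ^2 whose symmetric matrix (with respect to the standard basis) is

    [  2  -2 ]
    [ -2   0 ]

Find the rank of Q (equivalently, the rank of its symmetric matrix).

Applying the same elementary operations to the rows and columns of A produces a congruent diagonal matrix with entries 2, -2.
Counting signs: 1 positive, 1 negative.
The rank is the number of nonzero pivots: 2.

2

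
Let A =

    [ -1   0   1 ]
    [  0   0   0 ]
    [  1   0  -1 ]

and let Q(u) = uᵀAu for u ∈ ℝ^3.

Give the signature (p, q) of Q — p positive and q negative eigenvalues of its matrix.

(0, 1)

Congruent diagonalization of A (simultaneous row and column reduction) yields pivots -1, 0, 0.
So there are 1 negative, 2 zero pivots.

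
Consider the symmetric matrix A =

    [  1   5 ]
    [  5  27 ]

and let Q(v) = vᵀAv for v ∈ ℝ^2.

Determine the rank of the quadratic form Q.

2

Congruent diagonalization of A (simultaneous row and column reduction) yields pivots 1, 2.
That gives 2 positive pivots.
The rank is the number of nonzero pivots: 2.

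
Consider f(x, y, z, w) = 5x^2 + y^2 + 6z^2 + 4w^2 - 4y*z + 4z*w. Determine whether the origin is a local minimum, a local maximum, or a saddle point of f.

The Hessian at the origin is H = [[10, 0, 0, 0], [0, 2, -4, 0], [0, -4, 12, 4], [0, 0, 4, 8]].
Row-reducing H symmetrically gives the diagonal entries 10, 2, 4, 4.
Counting signs: 4 positive.
H is positive definite, so the origin is a strict local minimum.

local minimum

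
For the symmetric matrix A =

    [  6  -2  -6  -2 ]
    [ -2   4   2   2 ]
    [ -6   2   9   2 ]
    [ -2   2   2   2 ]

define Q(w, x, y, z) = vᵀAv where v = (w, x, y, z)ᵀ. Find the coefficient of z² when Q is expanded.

The coefficient of z² is the diagonal entry A[4,4] = 2.

2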